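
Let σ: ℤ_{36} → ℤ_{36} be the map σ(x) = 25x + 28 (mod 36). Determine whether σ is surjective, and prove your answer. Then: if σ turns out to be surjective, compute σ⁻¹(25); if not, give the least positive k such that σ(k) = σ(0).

Since gcd(25, 36) = 1, 25 is invertible modulo 36. Euclid's algorithm: 36 = 1·25 + 11, 25 = 2·11 + 3, 11 = 3·3 + 2, 3 = 1·2 + 1; back-substituting gives 1 = 13·25 − 9·36, so 25⁻¹ ≡ 13 (mod 36).
For any y ∈ ℤ_{36}, x = 13(y − 28) mod 36 satisfies σ(x) = 25·13(y − 28) + 28 ≡ y (since 25·13 ≡ 1 mod 36). So every y has a preimage.
Thus σ is surjective.
Since σ is surjective, we compute σ⁻¹(25): solve 25x + 28 ≡ 25 (mod 36), i.e. 25x ≡ 33 (mod 36).
Multiplying by 25⁻¹ = 13 gives x ≡ 13·33 = 429 = 11·36 + 33 ≡ 33 (mod 36).
Check: σ(33) = 25·33 + 28 = 853 = 23·36 + 25 ≡ 25 (mod 36).

33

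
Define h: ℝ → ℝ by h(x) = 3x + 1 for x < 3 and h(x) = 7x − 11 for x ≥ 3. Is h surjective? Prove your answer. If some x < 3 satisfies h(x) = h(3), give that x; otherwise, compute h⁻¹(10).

Both pieces are strictly increasing (slopes 3 and 7), so each is injective on its own interval.
The left piece maps (−∞, 3) onto (−∞, 10); the right piece maps [3, ∞) onto [10, ∞).
These images together cover ℝ, so h is surjective.
Because the two images are disjoint, no x < 3 has h(x) = h(3), so we compute h⁻¹(10): 10 lies in [10, ∞), so solve 7x − 11 = 10: x = (10 + 11)/7 = 3.

3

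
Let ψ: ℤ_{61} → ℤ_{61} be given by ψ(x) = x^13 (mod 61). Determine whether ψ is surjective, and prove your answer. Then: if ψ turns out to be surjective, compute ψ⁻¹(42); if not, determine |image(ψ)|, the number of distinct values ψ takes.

Since 61 is prime, the nonzero elements of ℤ_{61} form a cyclic group of order 60.
As gcd(13, 60) = 1, raising to the 13th power is a bijection on this group: if a^13 ≡ b^13 then (ab^{−1})^13 = 1, and the only element of order dividing gcd(13, 60) = 1 is 1, so a = b.
With ψ(0) = 0 this makes ψ injective on all of ℤ_{61}, hence bijective (finite equal-size domain and codomain). In particular ψ is surjective.
Since ψ is surjective, we find the preimage of 42. The inverse of x ↦ x^13 on (ℤ_{61})^× is x ↦ x^37, because 13·37 = 481 = 8·60 + 1 ≡ 1 (mod 60) and x^{60} = 1 for x ≠ 0 (Fermat). So ψ⁻¹(42) = 42^37 mod 61.
Repeated squaring mod 61: 42^1 ≡ 42, 42^2 ≡ 42² = 1764 ≡ 56, 42^4 ≡ 56² = 3136 ≡ 25, 42^8 ≡ 25² = 625 ≡ 15, 42^16 ≡ 15² = 225 ≡ 42, 42^32 ≡ 42² = 1764 ≡ 56. Since 37 = 32 + 4 + 1, 42^37 ≡ 56·25·42: 56·25 = 1400 ≡ 58, then 58·42 = 2436 ≡ 57. So 42^37 ≡ 57 (mod 61).
Hence ψ⁻¹(42) = 57.

57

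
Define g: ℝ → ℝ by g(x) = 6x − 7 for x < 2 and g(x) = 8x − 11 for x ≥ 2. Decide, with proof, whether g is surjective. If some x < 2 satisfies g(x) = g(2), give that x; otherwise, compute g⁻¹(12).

Both pieces are strictly increasing (slopes 6 and 8), so each is injective on its own interval.
The left piece maps (−∞, 2) onto (−∞, 5); the right piece maps [2, ∞) onto [5, ∞).
These images together cover ℝ, so g is surjective.
Because the two images are disjoint, no x < 2 has g(x) = g(2), so we compute g⁻¹(12): 12 lies in [5, ∞), so solve 8x − 11 = 12: x = (12 + 11)/8 = 23/8.

23/8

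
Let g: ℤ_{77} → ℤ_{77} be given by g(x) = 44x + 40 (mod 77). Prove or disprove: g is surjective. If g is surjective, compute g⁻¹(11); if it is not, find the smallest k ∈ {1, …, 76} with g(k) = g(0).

By definition, surjectivity means every element of the codomain has a preimage under g.
Since gcd(44, 77) = 11, we have 44x ≡ 0 (mod 11) for all x, so g(x) ≡ 7 (mod 11).
But 0 ≢ 7 (mod 11), so 0 ∈ ℤ_{77} has no preimage. Therefore g is not surjective.
Since g is not surjective, we find the least positive k with g(k) = g(0): this means 44k ≡ 0 (mod 77), i.e. 77 ∣ 44k. Since gcd(44, 77) = 11, dividing through by 11 this holds exactly when 7 ∣ 4k, and as gcd(4, 7) = 1, exactly when 7 ∣ k.
The smallest positive such k is 7.

7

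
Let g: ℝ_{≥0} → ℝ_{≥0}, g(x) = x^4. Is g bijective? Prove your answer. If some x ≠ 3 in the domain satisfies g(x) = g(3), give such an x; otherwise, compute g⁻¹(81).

On ℝ_{≥0}, x ↦ x^4 is strictly increasing (injective) and for any y ∈ ℝ_{≥0} the 4th root y^{1/4} lies in ℝ_{≥0} (surjective). So g is bijective.
Since x ↦ x^4 is strictly increasing on ℝ_{≥0}, it is injective there, so no x ≠ 3 in the domain has g(x) = g(3). We therefore compute g⁻¹(81) = 81^{1/4} = 3 (indeed 3^4 = 81).

3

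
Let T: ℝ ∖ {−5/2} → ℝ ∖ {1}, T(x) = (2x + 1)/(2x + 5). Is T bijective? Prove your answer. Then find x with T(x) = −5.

Suppose T(u) = T(v). Cross-multiplying: (2u + 1)(2v + 5) = (2v + 1)(2u + 5).
Expanding both sides and cancelling the symmetric terms leaves 8·(u − v) = 0. Since 8 ≠ 0, u = v. Therefore T is injective.
For any y ≠ 1, solving y(2x + 5) = 2x + 1 for x gives a well-defined x ≠ −5/2. So T is surjective.
Therefore T is bijective.
Solving T(x) = −5: cross-multiplying gives 2x + 1 = −5(2x + 5), which rearranges to 12x = −26, so x = −13/6.

-13/6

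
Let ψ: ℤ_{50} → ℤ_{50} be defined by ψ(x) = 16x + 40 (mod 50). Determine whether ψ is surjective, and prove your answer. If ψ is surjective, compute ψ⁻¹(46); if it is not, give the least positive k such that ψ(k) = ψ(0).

Since gcd(16, 50) = 2, we have 16x ≡ 0 (mod 2) for all x, so ψ(x) ≡ 0 (mod 2).
But 1 ≢ 0 (mod 2), so 1 ∈ ℤ_{50} has no preimage. Thus ψ is not surjective.
Since ψ is not surjective, we find the least positive k with ψ(k) = ψ(0): this means 16k ≡ 0 (mod 50), i.e. 50 ∣ 16k. Since gcd(16, 50) = 2, dividing through by 2 this holds exactly when 25 ∣ 8k, and as gcd(8, 25) = 1, exactly when 25 ∣ k.
The smallest positive such k is 25.

25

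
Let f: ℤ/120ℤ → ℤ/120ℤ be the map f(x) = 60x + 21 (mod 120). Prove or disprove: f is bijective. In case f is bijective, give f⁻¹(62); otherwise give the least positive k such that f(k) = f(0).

We have gcd(60, 120) = 60 > 1. Taking x_1 = 0 and x_2 = 2: f(0) = 21 and f(2) = 60·2 + 21 = 141 ≡ 21 (mod 120).
So f(0) = f(2) while 0 ≠ 2, so f is not injective, hence not bijective.
Since f is not bijective, we find the least positive k with f(k) = f(0): this means 60k ≡ 0 (mod 120), i.e. 120 ∣ 60k. Since gcd(60, 120) = 60, dividing through by 60 this holds exactly when 2 ∣ k.
The smallest positive such k is 2.

2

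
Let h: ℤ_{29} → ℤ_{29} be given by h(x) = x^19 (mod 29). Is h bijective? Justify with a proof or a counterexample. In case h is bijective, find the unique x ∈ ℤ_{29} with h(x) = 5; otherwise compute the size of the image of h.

Since 29 is prime, the nonzero elements of ℤ_{29} form a cyclic group of order 28.
As gcd(19, 28) = 1, raising to the 19th power is a bijection on this group: if u^19 ≡ v^19 then (uv^{−1})^19 = 1, and the only element of order dividing gcd(19, 28) = 1 is 1, so u = v.
With h(0) = 0 this makes h injective on all of ℤ_{29}, hence bijective (finite equal-size domain and codomain). In particular h is bijective.
Since h is bijective, we find the preimage of 5. The inverse of x ↦ x^19 on (ℤ_{29})^× is x ↦ x^3, because 19·3 = 57 = 2·28 + 1 ≡ 1 (mod 28) and x^{28} = 1 for x ≠ 0 (Fermat). So h⁻¹(5) = 5^3 mod 29.
Repeated squaring mod 29: 5^1 ≡ 5, 5^2 ≡ 5² = 25. Since 3 = 2 + 1, 5^3 ≡ 25·5: 25·5 = 125 ≡ 9. So 5^3 ≡ 9 (mod 29).
Hence h⁻¹(5) = 9.

9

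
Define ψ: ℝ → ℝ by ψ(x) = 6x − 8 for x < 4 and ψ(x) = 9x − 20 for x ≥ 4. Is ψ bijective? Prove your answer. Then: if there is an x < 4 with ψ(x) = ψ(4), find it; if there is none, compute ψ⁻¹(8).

Both pieces are strictly increasing (slopes 6 and 9), so each is injective on its own interval.
The left piece maps (−∞, 4) onto (−∞, 16); the right piece maps [4, ∞) onto [16, ∞).
Since 16 = 16, the images partition ℝ: ψ is injective and surjective, hence bijective.
Because the two images are disjoint, no x < 4 has ψ(x) = ψ(4), so we compute ψ⁻¹(8): 8 lies in (−∞, 16), so solve 6x − 8 = 8: x = (8 + 8)/6 = 8/3.

8/3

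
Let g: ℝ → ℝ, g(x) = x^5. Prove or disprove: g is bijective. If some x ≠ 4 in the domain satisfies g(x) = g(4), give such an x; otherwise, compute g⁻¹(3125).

5

On ℝ, x ↦ x^5 is strictly increasing (injective) and for any y ∈ ℝ the 5th root y^{1/5} lies in ℝ (surjective). So g is bijective.
Since x ↦ x^5 is strictly increasing on ℝ, it is injective there, so no x ≠ 4 in the domain has g(x) = g(4). We therefore compute g⁻¹(3125) = 3125^{1/5} = 5 (indeed 5^5 = 3125).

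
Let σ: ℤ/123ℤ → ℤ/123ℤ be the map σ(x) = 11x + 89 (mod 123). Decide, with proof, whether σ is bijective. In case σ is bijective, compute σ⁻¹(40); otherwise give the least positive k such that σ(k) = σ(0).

Recall that σ is injective if σ(x_1) = σ(x_2) implies x_1 = x_2.
Suppose σ(x_1) = σ(x_2) in ℤ/123ℤ. Then 11x_1 + 89 ≡ 11x_2 + 89 (mod 123), hence 11(x_1 − x_2) ≡ 0 (mod 123).
Since gcd(11, 123) = 1, 11 is invertible modulo 123, hence x_1 − x_2 ≡ 0 (mod 123), i.e. x_1 = x_2.
We now compute 11⁻¹ mod 123 explicitly. Euclid's algorithm: 123 = 11·11 + 2, 11 = 5·2 + 1; back-substituting gives 1 = 56·11 − 5·123, so 11⁻¹ ≡ 56 (mod 123).
Then y ↦ 56(y − 89) is a two-sided inverse to σ, so every y ∈ ℤ/123ℤ has a preimage.
Therefore σ is bijective.
Since σ is bijective, we find σ⁻¹(40): we need 11x ≡ 40 − 89 ≡ 74 (mod 123). Using 11⁻¹ = 56: x ≡ 56·74 = 4144 = 33·123 + 85, so x = 85.
Check: σ(85) = 11·85 + 89 = 1024 = 8·123 + 40 ≡ 40 (mod 123).

85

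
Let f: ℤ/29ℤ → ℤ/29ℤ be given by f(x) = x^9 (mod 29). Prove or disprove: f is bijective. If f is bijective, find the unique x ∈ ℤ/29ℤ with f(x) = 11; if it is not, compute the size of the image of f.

Since 29 is prime, the nonzero elements of ℤ/29ℤ form a cyclic group of order 28.
As gcd(9, 28) = 1, raising to the 9th power is a bijection on this group: if u^9 ≡ v^9 then (uv^{−1})^9 = 1, and the only element of order dividing gcd(9, 28) = 1 is 1, so u = v.
With f(0) = 0 this makes f injective on all of ℤ/29ℤ, hence bijective (finite equal-size domain and codomain). In particular f is bijective.
Since f is bijective, we find the preimage of 11. The inverse of x ↦ x^9 on (ℤ/29ℤ)^× is x ↦ x^25, because 9·25 = 225 = 8·28 + 1 ≡ 1 (mod 28) and x^{28} = 1 for x ≠ 0 (Fermat). So f⁻¹(11) = 11^25 mod 29.
Repeated squaring mod 29: 11^1 ≡ 11, 11^2 ≡ 11² = 121 ≡ 5, 11^4 ≡ 5² = 25, 11^8 ≡ 25² = 625 ≡ 16, 11^16 ≡ 16² = 256 ≡ 24. Since 25 = 16 + 8 + 1, 11^25 ≡ 24·16·11: 24·16 = 384 ≡ 7, then 7·11 = 77 ≡ 19. So 11^25 ≡ 19 (mod 29).
Hence f⁻¹(11) = 19.

19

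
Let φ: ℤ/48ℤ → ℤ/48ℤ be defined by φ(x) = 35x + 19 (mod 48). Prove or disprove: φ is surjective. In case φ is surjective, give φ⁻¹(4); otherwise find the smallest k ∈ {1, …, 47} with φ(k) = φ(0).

Since gcd(35, 48) = 1, 35 is invertible modulo 48. Euclid's algorithm: 48 = 1·35 + 13, 35 = 2·13 + 9, 13 = 1·9 + 4, 9 = 2·4 + 1; back-substituting gives 1 = 11·35 − 8·48, so 35⁻¹ ≡ 11 (mod 48).
Then y ↦ 11(y − 19) is a two-sided inverse to φ, so every y ∈ ℤ/48ℤ has a preimage.
Therefore φ is surjective.
Since φ is surjective, we find φ⁻¹(4): we need 35x ≡ 4 − 19 ≡ 33 (mod 48). Using 35⁻¹ = 11: x ≡ 11·33 = 363 = 7·48 + 27, so x = 27.
Check: φ(27) = 35·27 + 19 = 964 = 20·48 + 4 ≡ 4 (mod 48).

27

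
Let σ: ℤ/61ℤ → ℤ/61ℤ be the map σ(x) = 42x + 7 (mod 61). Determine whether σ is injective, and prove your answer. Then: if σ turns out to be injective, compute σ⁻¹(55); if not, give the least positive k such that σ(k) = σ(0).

36

By definition, injectivity means: for all x_1, x_2 in the domain, σ(x_1) = σ(x_2) implies x_1 = x_2.
Suppose σ(x_1) = σ(x_2) in ℤ/61ℤ. Then 42x_1 + 7 ≡ 42x_2 + 7 (mod 61), thus 42(x_1 − x_2) ≡ 0 (mod 61).
Since gcd(42, 61) = 1, 42 is invertible modulo 61, thus x_1 − x_2 ≡ 0 (mod 61), i.e. x_1 = x_2.
Hence σ is injective.
We now compute 42⁻¹ mod 61 explicitly. Euclid's algorithm: 61 = 1·42 + 19, 42 = 2·19 + 4, 19 = 4·4 + 3, 4 = 1·3 + 1; back-substituting gives 1 = 16·42 − 11·61, so 42⁻¹ ≡ 16 (mod 61).
Since σ is injective, we find σ⁻¹(55): we need 42x ≡ 55 − 7 ≡ 48 (mod 61). Using 42⁻¹ = 16: x ≡ 16·48 = 768 = 12·61 + 36, so x = 36.
Check: σ(36) = 42·36 + 7 = 1519 = 24·61 + 55 ≡ 55 (mod 61).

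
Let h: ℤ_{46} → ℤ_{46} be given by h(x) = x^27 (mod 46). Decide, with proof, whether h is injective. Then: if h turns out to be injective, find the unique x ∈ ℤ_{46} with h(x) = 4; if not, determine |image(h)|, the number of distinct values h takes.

36

Computing x^27 mod 46 for each x (by repeated squaring, reducing mod 46 at every step), the values h(0), h(1), …, h(45) are: 0, 1, 32, 13, 12, 43, 2, 17, 16, 31, 42, 5, 18, 27, 38, 7, 6, 21, 26, 11, 10, 37, 22, 23, 24, 9, 36, 35, 20, 25, 40, 39, 8, 19, 28, 41, 4, 15, 30, 29, 44, 3, 34, 33, 14, 45.
Every element of ℤ_{46} appears exactly once in this list, so h is a bijection, and in particular injective.
Since h is injective, we read off the preimage of 4 from the same table: h(36) = 4, so h⁻¹(4) = 36.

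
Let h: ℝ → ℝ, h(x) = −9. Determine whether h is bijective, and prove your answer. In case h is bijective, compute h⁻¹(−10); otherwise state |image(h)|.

By definition, h is injective when h(a) = h(b) forces a = b.
h(0) = −9 = h(1) with 0 ≠ 1, so h is not injective, hence not bijective.
Since h is not bijective, we state |image(h)|: the image of h is {−9}, which has 1 element.

1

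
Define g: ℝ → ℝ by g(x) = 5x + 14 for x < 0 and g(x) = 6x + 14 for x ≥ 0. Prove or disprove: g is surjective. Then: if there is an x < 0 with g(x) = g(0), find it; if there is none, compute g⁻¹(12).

-2/5

Both pieces are strictly increasing (slopes 5 and 6), so each is injective on its own interval.
The left piece maps (−∞, 0) onto (−∞, 14); the right piece maps [0, ∞) onto [14, ∞).
These images together cover ℝ, so g is surjective.
Because the two images are disjoint, no x < 0 has g(x) = g(0), so we compute g⁻¹(12): 12 lies in (−∞, 14), so solve 5x + 14 = 12: x = (12 − 14)/5 = −2/5.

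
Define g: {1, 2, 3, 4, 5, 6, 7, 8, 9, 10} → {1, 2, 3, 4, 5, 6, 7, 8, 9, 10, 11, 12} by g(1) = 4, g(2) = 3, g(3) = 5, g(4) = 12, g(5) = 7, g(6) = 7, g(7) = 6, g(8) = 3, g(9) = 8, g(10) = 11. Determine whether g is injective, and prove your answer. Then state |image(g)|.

8

g(5) = 7 = g(6) with 5 ≠ 6, so g is not injective.
The image of g is {3, 4, 5, 6, 7, 8, 11, 12}, which has 8 elements.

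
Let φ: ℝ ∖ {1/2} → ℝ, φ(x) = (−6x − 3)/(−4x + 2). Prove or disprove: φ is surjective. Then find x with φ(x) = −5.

If φ(x) = 3/2, cross-multiplying gives −4(−6x − 3) = −6(−4x + 2), which simplifies to 12 = −12 — false.  So 3/2 has no preimage and φ is not surjective.
Solving φ(x) = −5: cross-multiplying gives −6x − 3 = −5(−4x + 2), which rearranges to −26x = −7, so x = 7/26.

7/26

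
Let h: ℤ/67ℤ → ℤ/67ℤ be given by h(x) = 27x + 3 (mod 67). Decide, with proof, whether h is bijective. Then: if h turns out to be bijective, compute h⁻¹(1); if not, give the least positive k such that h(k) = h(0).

57

Recall that injectivity means: for all x_1, x_2 in the domain, h(x_1) = h(x_2) implies x_1 = x_2.
If h(x_1) = h(x_2), then 27x_1 ≡ 27x_2 (mod 67). Because gcd(27, 67) = 1, we may cancel 27 to get x_1 ≡ x_2 (mod 67).
We now compute 27⁻¹ mod 67 explicitly. Euclid's algorithm: 67 = 2·27 + 13, 27 = 2·13 + 1; back-substituting gives 1 = 5·27 − 2·67, so 27⁻¹ ≡ 5 (mod 67).
Then y ↦ 5(y − 3) is a two-sided inverse to h, so every y ∈ ℤ/67ℤ has a preimage.
Therefore h is bijective.
Since h is bijective, we find h⁻¹(1): we need 27x ≡ 1 − 3 ≡ 65 (mod 67). Using 27⁻¹ = 5: x ≡ 5·65 = 325 = 4·67 + 57, so x = 57.
Check: h(57) = 27·57 + 3 = 1542 = 23·67 + 1 ≡ 1 (mod 67).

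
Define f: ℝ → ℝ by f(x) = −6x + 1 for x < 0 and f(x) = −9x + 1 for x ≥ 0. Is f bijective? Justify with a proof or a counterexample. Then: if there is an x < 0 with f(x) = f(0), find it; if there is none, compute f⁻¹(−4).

5/9

Both pieces are strictly decreasing (slopes −6 and −9), so each is injective on its own interval.
The left piece maps (−∞, 0) onto (1, ∞); the right piece maps [0, ∞) onto (−∞, 1].
Since 1 = 1, the images partition ℝ: f is injective and surjective, hence bijective.
Because the two images are disjoint, no x < 0 has f(x) = f(0), so we compute f⁻¹(−4): −4 lies in (−∞, 1], so solve −9x + 1 = −4: x = (−4 − 1)/(−9) = 5/9.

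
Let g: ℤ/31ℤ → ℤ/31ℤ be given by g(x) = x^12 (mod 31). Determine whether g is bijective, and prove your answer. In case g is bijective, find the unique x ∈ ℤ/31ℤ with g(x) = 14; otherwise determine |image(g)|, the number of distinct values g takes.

g(1) = 1^12 = 1.
g(5): Repeated squaring mod 31: 5^1 ≡ 5, 5^2 ≡ 5² = 25, 5^4 ≡ 25² = 625 ≡ 5, 5^8 ≡ 5² = 25. Since 12 = 8 + 4, 5^12 ≡ 25·5: 25·5 = 125 ≡ 1. So 5^12 ≡ 1 (mod 31).
So g(1) = g(5) = 1 while 1 ≠ 5, thus g is not injective, hence not bijective.
Since g is not bijective, we determine |image(g)|. Computing x^12 mod 31 for each x (by repeated squaring, reducing mod 31 at every step), the values g(0), g(1), …, g(30) are: 0, 1, 4, 8, 16, 1, 1, 16, 2, 2, 4, 16, 4, 8, 2, 8, 8, 2, 8, 4, 16, 4, 2, 2, 16, 1, 1, 16, 8, 4, 1.
The distinct values are {0, 1, 2, 4, 8, 16}; there are 6 of them.

6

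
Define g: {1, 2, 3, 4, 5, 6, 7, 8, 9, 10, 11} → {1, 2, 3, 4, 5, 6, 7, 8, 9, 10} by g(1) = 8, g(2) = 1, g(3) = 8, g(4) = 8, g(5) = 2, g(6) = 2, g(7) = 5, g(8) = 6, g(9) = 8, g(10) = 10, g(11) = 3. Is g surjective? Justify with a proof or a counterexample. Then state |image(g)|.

No element maps to 4, so g is not surjective.
The image of g is {1, 2, 3, 5, 6, 8, 10}, which has 7 elements.

7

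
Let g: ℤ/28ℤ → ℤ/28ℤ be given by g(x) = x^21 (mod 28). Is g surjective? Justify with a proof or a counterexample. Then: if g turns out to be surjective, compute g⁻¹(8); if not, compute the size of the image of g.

g(2): Repeated squaring mod 28: 2^1 ≡ 2, 2^2 ≡ 2² = 4, 2^4 ≡ 4² = 16, 2^8 ≡ 16² = 256 ≡ 4, 2^16 ≡ 4² = 16. Since 21 = 16 + 4 + 1, 2^21 ≡ 16·16·2: 16·16 = 256 ≡ 4, then 4·2 = 8. So 2^21 ≡ 8 (mod 28).
g(4): Repeated squaring mod 28: 4^1 ≡ 4, 4^2 ≡ 4² = 16, 4^4 ≡ 16² = 256 ≡ 4, 4^8 ≡ 4² = 16, 4^16 ≡ 16² = 256 ≡ 4. Since 21 = 16 + 4 + 1, 4^21 ≡ 4·4·4: 4·4 = 16, then 16·4 = 64 ≡ 8. So 4^21 ≡ 8 (mod 28).
So g(2) = g(4) = 8 while 2 ≠ 4, hence g is not injective.
A non-injective map from the 28-element set ℤ/28ℤ to itself takes at most 27 distinct values, so it cannot be surjective. Hence g is not surjective.
Since g is not surjective, we determine |image(g)|. Computing x^21 mod 28 for each x (by repeated squaring, reducing mod 28 at every step), the values g(0), g(1), …, g(27) are: 0, 1, 8, 27, 8, 13, 20, 7, 8, 1, 20, 15, 20, 13, 0, 15, 8, 13, 8, 27, 20, 21, 8, 15, 20, 1, 20, 27.
The distinct values are {0, 1, 7, 8, 13, 15, 20, 21, 27}; there are 9 of them.

9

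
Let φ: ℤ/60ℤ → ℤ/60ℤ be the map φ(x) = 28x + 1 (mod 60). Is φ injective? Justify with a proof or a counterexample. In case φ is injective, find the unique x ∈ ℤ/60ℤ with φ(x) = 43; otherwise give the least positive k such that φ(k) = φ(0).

We have gcd(28, 60) = 4 > 1. Taking u = 0 and v = 15: φ(0) = 1 and φ(15) = 28·15 + 1 = 421 ≡ 1 (mod 60).
So φ(0) = φ(15) while 0 ≠ 15, so φ is not injective.
Since φ is not injective, we find the least positive k with φ(k) = φ(0): this means 28k ≡ 0 (mod 60), i.e. 60 ∣ 28k. Since gcd(28, 60) = 4, dividing through by 4 this holds exactly when 15 ∣ 7k, and as gcd(7, 15) = 1, exactly when 15 ∣ k.
The smallest positive such k is 15.

15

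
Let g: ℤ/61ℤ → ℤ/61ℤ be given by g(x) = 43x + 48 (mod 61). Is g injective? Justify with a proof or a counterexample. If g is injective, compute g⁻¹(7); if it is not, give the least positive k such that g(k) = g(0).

If g(u) = g(v), then 43u ≡ 43v (mod 61). Because gcd(43, 61) = 1, we may cancel 43 to get u ≡ v (mod 61).
Thus g is injective.
We now compute 43⁻¹ mod 61 explicitly. Euclid's algorithm: 61 = 1·43 + 18, 43 = 2·18 + 7, 18 = 2·7 + 4, 7 = 1·4 + 3, 4 = 1·3 + 1; back-substituting gives 1 = 44·43 − 31·61, so 43⁻¹ ≡ 44 (mod 61).
Since g is injective, we find g⁻¹(7): we need 43x ≡ 7 − 48 ≡ 20 (mod 61). Using 43⁻¹ = 44: x ≡ 44·20 = 880 = 14·61 + 26, so x = 26.
Check: g(26) = 43·26 + 48 = 1166 = 19·61 + 7 ≡ 7 (mod 61).

26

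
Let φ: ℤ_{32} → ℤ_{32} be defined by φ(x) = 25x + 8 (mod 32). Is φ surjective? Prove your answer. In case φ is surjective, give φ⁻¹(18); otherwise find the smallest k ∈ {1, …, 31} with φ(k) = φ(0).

26

Recall that φ is surjective if every y in the codomain equals φ(x) for some x in the domain.
Since gcd(25, 32) = 1, 25 is invertible modulo 32. Euclid's algorithm: 32 = 1·25 + 7, 25 = 3·7 + 4, 7 = 1·4 + 3, 4 = 1·3 + 1; back-substituting gives 1 = 9·25 − 7·32, so 25⁻¹ ≡ 9 (mod 32).
Then y ↦ 9(y − 8) is a two-sided inverse to φ, so every y ∈ ℤ_{32} has a preimage.
So φ is surjective.
Since φ is surjective, we compute φ⁻¹(18): solve 25x + 8 ≡ 18 (mod 32), i.e. 25x ≡ 10 (mod 32).
Multiplying by 25⁻¹ = 9 gives x ≡ 9·10 = 90 = 2·32 + 26 ≡ 26 (mod 32).
Check: φ(26) = 25·26 + 8 = 658 = 20·32 + 18 ≡ 18 (mod 32).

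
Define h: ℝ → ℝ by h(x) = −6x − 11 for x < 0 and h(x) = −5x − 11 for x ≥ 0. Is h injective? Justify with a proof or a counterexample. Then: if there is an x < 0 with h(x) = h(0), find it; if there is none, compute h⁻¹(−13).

Both pieces are strictly decreasing (slopes −6 and −5), so each is injective on its own interval.
The left piece maps (−∞, 0) onto (−11, ∞); the right piece maps [0, ∞) onto (−∞, −11].
These images are disjoint, so no value is attained by both pieces. So h is injective.
Because the two images are disjoint, no x < 0 has h(x) = h(0), so we compute h⁻¹(−13): −13 lies in (−∞, −11], so solve −5x − 11 = −13: x = (−13 + 11)/(−5) = 2/5.

2/5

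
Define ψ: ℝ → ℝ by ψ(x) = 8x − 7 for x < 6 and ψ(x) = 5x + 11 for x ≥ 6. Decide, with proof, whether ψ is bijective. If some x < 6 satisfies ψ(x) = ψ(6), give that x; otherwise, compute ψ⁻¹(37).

Both pieces are strictly increasing (slopes 8 and 5), so each is injective on its own interval.
The left piece maps (−∞, 6) onto (−∞, 41); the right piece maps [6, ∞) onto [41, ∞).
Since 41 = 41, the images partition ℝ: ψ is injective and surjective, hence bijective.
Because the two images are disjoint, no x < 6 has ψ(x) = ψ(6), so we compute ψ⁻¹(37): 37 lies in (−∞, 41), so solve 8x − 7 = 37: x = (37 + 7)/8 = 11/2.

11/2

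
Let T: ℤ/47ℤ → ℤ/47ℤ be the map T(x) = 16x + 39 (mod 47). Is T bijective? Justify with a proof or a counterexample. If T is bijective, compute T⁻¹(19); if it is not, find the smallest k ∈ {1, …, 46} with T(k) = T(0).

Recall: T is injective if T(u) = T(v) implies u = v.
Suppose T(u) = T(v) in ℤ/47ℤ. Then 16u + 39 ≡ 16v + 39 (mod 47), therefore 16(u − v) ≡ 0 (mod 47).
Since gcd(16, 47) = 1, 16 is invertible modulo 47, so u − v ≡ 0 (mod 47), i.e. u = v.
We now compute 16⁻¹ mod 47 explicitly. Euclid's algorithm: 47 = 2·16 + 15, 16 = 1·15 + 1; back-substituting gives 1 = 3·16 − 1·47, so 16⁻¹ ≡ 3 (mod 47).
For any y ∈ ℤ/47ℤ, x = 3(y − 39) mod 47 satisfies T(x) = 16·3(y − 39) + 39 ≡ y (since 16·3 ≡ 1 mod 47). So every y has a preimage.
Hence T is bijective.
Since T is bijective, we find T⁻¹(19): we need 16x ≡ 19 − 39 ≡ 27 (mod 47). Using 16⁻¹ = 3: x ≡ 3·27 = 81 = 1·47 + 34, so x = 34.
Check: T(34) = 16·34 + 39 = 583 = 12·47 + 19 ≡ 19 (mod 47).

34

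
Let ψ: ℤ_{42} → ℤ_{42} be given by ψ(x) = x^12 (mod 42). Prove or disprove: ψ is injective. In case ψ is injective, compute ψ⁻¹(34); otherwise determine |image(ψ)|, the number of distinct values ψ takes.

8

ψ(2): Repeated squaring mod 42: 2^1 ≡ 2, 2^2 ≡ 2² = 4, 2^4 ≡ 4² = 16, 2^8 ≡ 16² = 256 ≡ 4. Since 12 = 8 + 4, 2^12 ≡ 4·16: 4·16 = 64 ≡ 22. So 2^12 ≡ 22 (mod 42).
ψ(4): Repeated squaring mod 42: 4^1 ≡ 4, 4^2 ≡ 4² = 16, 4^4 ≡ 16² = 256 ≡ 4, 4^8 ≡ 4² = 16. Since 12 = 8 + 4, 4^12 ≡ 16·4: 16·4 = 64 ≡ 22. So 4^12 ≡ 22 (mod 42).
So ψ(2) = ψ(4) = 22 while 2 ≠ 4, hence ψ is not injective.
Since ψ is not injective, we determine |image(ψ)|. Computing x^12 mod 42 for each x (by repeated squaring, reducing mod 42 at every step), the values ψ(0), ψ(1), …, ψ(41) are: 0, 1, 22, 15, 22, 1, 36, 7, 22, 15, 22, 1, 36, 1, 28, 15, 22, 1, 36, 1, 22, 21, 22, 1, 36, 1, 22, 15, 28, 1, 36, 1, 22, 15, 22, 7, 36, 1, 22, 15, 22, 1.
The distinct values are {0, 1, 7, 15, 21, 22, 28, 36}; there are 8 of them.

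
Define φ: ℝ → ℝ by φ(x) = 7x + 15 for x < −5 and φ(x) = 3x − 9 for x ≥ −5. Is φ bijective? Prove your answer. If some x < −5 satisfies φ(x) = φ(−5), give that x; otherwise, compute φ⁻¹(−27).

Both pieces are strictly increasing (slopes 7 and 3), so each is injective on its own interval.
The left piece maps (−∞, −5) onto (−∞, −20); the right piece maps [−5, ∞) onto [−24, ∞).
These images overlap. In particular φ(−5) = −24 (right piece), and solving 7x + 15 = −24 on the left piece gives x = −39/7 < −5.
So φ(−39/7) = φ(−5) with −39/7 ≠ −5, and φ is not injective, hence not bijective. This x = −39/7 is the requested value below −5.

-39/7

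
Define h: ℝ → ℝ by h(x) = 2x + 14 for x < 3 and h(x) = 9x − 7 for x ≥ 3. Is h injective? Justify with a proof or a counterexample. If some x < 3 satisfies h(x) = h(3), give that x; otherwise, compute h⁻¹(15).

Both pieces are strictly increasing (slopes 2 and 9), so each is injective on its own interval.
The left piece maps (−∞, 3) onto (−∞, 20); the right piece maps [3, ∞) onto [20, ∞).
These images are disjoint, so no value is attained by both pieces. Therefore h is injective.
Because the two images are disjoint, no x < 3 has h(x) = h(3), so we compute h⁻¹(15): 15 lies in (−∞, 20), so solve 2x + 14 = 15: x = (15 − 14)/2 = 1/2.

1/2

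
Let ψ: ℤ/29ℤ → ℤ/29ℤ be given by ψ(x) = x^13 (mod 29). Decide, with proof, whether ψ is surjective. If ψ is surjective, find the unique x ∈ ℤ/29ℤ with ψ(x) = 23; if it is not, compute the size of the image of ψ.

Since 29 is prime, the nonzero elements of ℤ/29ℤ form a cyclic group of order 28.
As gcd(13, 28) = 1, raising to the 13th power is a bijection on this group: if x_1^13 ≡ x_2^13 then (x_1x_2^{−1})^13 = 1, and the only element of order dividing gcd(13, 28) = 1 is 1, so x_1 = x_2.
With ψ(0) = 0 this makes ψ injective on all of ℤ/29ℤ, hence bijective (finite equal-size domain and codomain). In particular ψ is surjective.
Since ψ is surjective, we find the preimage of 23. The inverse of x ↦ x^13 on (ℤ/29ℤ)^× is x ↦ x^13, because 13·13 = 169 = 6·28 + 1 ≡ 1 (mod 28) and x^{28} = 1 for x ≠ 0 (Fermat). So ψ⁻¹(23) = 23^13 mod 29.
Repeated squaring mod 29: 23^1 ≡ 23, 23^2 ≡ 23² = 529 ≡ 7, 23^4 ≡ 7² = 49 ≡ 20, 23^8 ≡ 20² = 400 ≡ 23. Since 13 = 8 + 4 + 1, 23^13 ≡ 23·20·23: 23·20 = 460 ≡ 25, then 25·23 = 575 ≡ 24. So 23^13 ≡ 24 (mod 29).
Hence ψ⁻¹(23) = 24.

24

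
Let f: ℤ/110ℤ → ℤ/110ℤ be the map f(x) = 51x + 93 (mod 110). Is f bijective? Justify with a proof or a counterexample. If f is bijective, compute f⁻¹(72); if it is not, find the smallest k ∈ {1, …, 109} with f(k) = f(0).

Recall that f is injective when f(x_1) = f(x_2) forces x_1 = x_2.
If f(x_1) = f(x_2), then 51x_1 ≡ 51x_2 (mod 110). Because gcd(51, 110) = 1, we may cancel 51 to get x_1 ≡ x_2 (mod 110).
We now compute 51⁻¹ mod 110 explicitly. Euclid's algorithm: 110 = 2·51 + 8, 51 = 6·8 + 3, 8 = 2·3 + 2, 3 = 1·2 + 1; back-substituting gives 1 = 41·51 − 19·110, so 51⁻¹ ≡ 41 (mod 110).
For any y ∈ ℤ/110ℤ, x = 41(y − 93) mod 110 satisfies f(x) = 51·41(y − 93) + 93 ≡ y (since 51·41 ≡ 1 mod 110). So every y has a preimage.
Therefore f is bijective.
Since f is bijective, we find f⁻¹(72): we need 51x ≡ 72 − 93 ≡ 89 (mod 110). Using 51⁻¹ = 41: x ≡ 41·89 = 3649 = 33·110 + 19, so x = 19.
Check: f(19) = 51·19 + 93 = 1062 = 9·110 + 72 ≡ 72 (mod 110).

19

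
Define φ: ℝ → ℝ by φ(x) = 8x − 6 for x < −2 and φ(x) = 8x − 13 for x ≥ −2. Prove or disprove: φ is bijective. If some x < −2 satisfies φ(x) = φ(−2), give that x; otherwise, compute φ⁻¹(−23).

Both pieces are strictly increasing (slopes 8 and 8), so each is injective on its own interval.
The left piece maps (−∞, −2) onto (−∞, −22); the right piece maps [−2, ∞) onto [−29, ∞).
These images overlap. In particular φ(−2) = −29 (right piece), and solving 8x − 6 = −29 on the left piece gives x = −23/8 < −2.
So φ(−23/8) = φ(−2) with −23/8 ≠ −2, and φ is not injective, hence not bijective. This x = −23/8 is the requested value below −2.

-23/8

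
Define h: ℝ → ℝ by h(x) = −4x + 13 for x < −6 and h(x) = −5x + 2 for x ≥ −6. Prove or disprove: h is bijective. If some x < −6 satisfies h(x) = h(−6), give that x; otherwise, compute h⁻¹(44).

Both pieces are strictly decreasing (slopes −4 and −5), so each is injective on its own interval.
The left piece maps (−∞, −6) onto (37, ∞); the right piece maps [−6, ∞) onto (−∞, 32].
The images leave a gap (37 has no preimage), so h is not surjective, hence not bijective.
Because the two images are disjoint, no x < −6 has h(x) = h(−6), so we compute h⁻¹(44): 44 lies in (37, ∞), so solve −4x + 13 = 44: x = (44 − 13)/(−4) = −31/4.

-31/4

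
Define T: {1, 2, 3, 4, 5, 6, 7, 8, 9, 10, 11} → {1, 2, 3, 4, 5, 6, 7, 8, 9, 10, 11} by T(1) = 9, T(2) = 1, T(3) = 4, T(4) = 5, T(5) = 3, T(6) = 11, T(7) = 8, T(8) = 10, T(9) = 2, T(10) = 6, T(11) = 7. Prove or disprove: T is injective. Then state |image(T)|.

11

The values T(1), …, T(11) are 9, 1, 4, 5, 3, 11, 8, 10, 2, 6, 7 — all distinct.
So T(a) = T(b) only when a = b, and T is injective.
The image of T is {1, 2, 3, 4, 5, 6, 7, 8, 9, 10, 11}, which has 11 elements.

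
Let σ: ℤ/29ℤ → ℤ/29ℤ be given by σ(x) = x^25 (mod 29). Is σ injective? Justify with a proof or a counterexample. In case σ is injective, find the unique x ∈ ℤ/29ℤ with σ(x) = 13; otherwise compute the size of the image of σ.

5

Since 29 is prime, the nonzero elements of ℤ/29ℤ form a cyclic group of order 28.
As gcd(25, 28) = 1, raising to the 25th power is a bijection on this group: if a^25 ≡ b^25 then (ab^{−1})^25 = 1, and the only element of order dividing gcd(25, 28) = 1 is 1, so a = b.
With σ(0) = 0 this makes σ injective on all of ℤ/29ℤ, hence bijective (finite equal-size domain and codomain). In particular σ is injective.
Since σ is injective, we find the preimage of 13. The inverse of x ↦ x^25 on (ℤ/29ℤ)^× is x ↦ x^9, because 25·9 = 225 = 8·28 + 1 ≡ 1 (mod 28) and x^{28} = 1 for x ≠ 0 (Fermat). So σ⁻¹(13) = 13^9 mod 29.
Repeated squaring mod 29: 13^1 ≡ 13, 13^2 ≡ 13² = 169 ≡ 24, 13^4 ≡ 24² = 576 ≡ 25, 13^8 ≡ 25² = 625 ≡ 16. Since 9 = 8 + 1, 13^9 ≡ 16·13: 16·13 = 208 ≡ 5. So 13^9 ≡ 5 (mod 29).
Hence σ⁻¹(13) = 5.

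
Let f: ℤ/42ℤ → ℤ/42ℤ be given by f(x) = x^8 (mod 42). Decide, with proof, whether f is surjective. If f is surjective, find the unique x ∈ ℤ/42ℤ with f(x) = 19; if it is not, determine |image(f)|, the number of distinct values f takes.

f(4): Repeated squaring mod 42: 4^1 ≡ 4, 4^2 ≡ 4² = 16, 4^4 ≡ 16² = 256 ≡ 4, 4^8 ≡ 4² = 16. So 4^8 ≡ 16 (mod 42).
f(10): Repeated squaring mod 42: 10^1 ≡ 10, 10^2 ≡ 10² = 100 ≡ 16, 10^4 ≡ 16² = 256 ≡ 4, 10^8 ≡ 4² = 16. So 10^8 ≡ 16 (mod 42).
So f(4) = f(10) = 16 while 4 ≠ 10, hence f is not injective.
A non-injective map from the 42-element set ℤ/42ℤ to itself takes at most 41 distinct values, so it cannot be surjective. Therefore f is not surjective.
Since f is not surjective, we determine |image(f)|. Computing x^8 mod 42 for each x (by repeated squaring, reducing mod 42 at every step), the values f(0), f(1), …, f(41) are: 0, 1, 4, 9, 16, 25, 36, 7, 22, 39, 16, 37, 18, 1, 28, 15, 4, 37, 30, 25, 22, 21, 22, 25, 30, 37, 4, 15, 28, 1, 18, 37, 16, 39, 22, 7, 36, 25, 16, 9, 4, 1.
The distinct values are {0, 1, 4, 7, 9, 15, 16, 18, 21, 22, 25, 28, 30, 36, 37, 39}; there are 16 of them.

16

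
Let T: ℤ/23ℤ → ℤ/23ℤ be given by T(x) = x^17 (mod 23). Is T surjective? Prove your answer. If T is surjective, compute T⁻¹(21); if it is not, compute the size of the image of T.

Since 23 is prime, the nonzero elements of ℤ/23ℤ form a cyclic group of order 22.
As gcd(17, 22) = 1, raising to the 17th power is a bijection on this group: if a^17 ≡ b^17 then (ab^{−1})^17 = 1, and the only element of order dividing gcd(17, 22) = 1 is 1, so a = b.
With T(0) = 0 this makes T injective on all of ℤ/23ℤ, hence bijective (finite equal-size domain and codomain). In particular T is surjective.
Since T is surjective, we find the preimage of 21. The inverse of x ↦ x^17 on (ℤ/23ℤ)^× is x ↦ x^13, because 17·13 = 221 = 10·22 + 1 ≡ 1 (mod 22) and x^{22} = 1 for x ≠ 0 (Fermat). So T⁻¹(21) = 21^13 mod 23.
Repeated squaring mod 23: 21^1 ≡ 21, 21^2 ≡ 21² = 441 ≡ 4, 21^4 ≡ 4² = 16, 21^8 ≡ 16² = 256 ≡ 3. Since 13 = 8 + 4 + 1, 21^13 ≡ 3·16·21: 3·16 = 48 ≡ 2, then 2·21 = 42 ≡ 19. So 21^13 ≡ 19 (mod 23).
Hence T⁻¹(21) = 19.

19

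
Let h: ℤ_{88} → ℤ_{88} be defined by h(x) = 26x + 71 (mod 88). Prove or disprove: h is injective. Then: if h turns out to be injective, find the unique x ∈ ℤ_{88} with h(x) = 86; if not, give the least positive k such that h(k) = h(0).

44

We have gcd(26, 88) = 2 > 1. Taking s = 0 and t = 44: h(0) = 71 and h(44) = 26·44 + 71 = 1215 ≡ 71 (mod 88).
So h(0) = h(44) while 0 ≠ 44, therefore h is not injective.
Since h is not injective, we find the least positive k with h(k) = h(0): this means 26k ≡ 0 (mod 88), i.e. 88 ∣ 26k. Since gcd(26, 88) = 2, dividing through by 2 this holds exactly when 44 ∣ 13k, and as gcd(13, 44) = 1, exactly when 44 ∣ k.
The smallest positive such k is 44.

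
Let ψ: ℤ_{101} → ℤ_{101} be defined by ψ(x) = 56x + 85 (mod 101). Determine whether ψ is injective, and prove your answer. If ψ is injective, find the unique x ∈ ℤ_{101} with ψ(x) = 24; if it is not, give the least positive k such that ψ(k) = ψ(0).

44

If ψ(x_1) = ψ(x_2), then 56x_1 ≡ 56x_2 (mod 101). Because gcd(56, 101) = 1, we may cancel 56 to get x_1 ≡ x_2 (mod 101).
Thus ψ is injective.
We now compute 56⁻¹ mod 101 explicitly. Euclid's algorithm: 101 = 1·56 + 45, 56 = 1·45 + 11, 45 = 4·11 + 1; back-substituting gives 1 = 92·56 − 51·101, so 56⁻¹ ≡ 92 (mod 101).
Since ψ is injective, we find ψ⁻¹(24): we need 56x ≡ 24 − 85 ≡ 40 (mod 101). Using 56⁻¹ = 92: x ≡ 92·40 = 3680 = 36·101 + 44, so x = 44.
Check: ψ(44) = 56·44 + 85 = 2549 = 25·101 + 24 ≡ 24 (mod 101).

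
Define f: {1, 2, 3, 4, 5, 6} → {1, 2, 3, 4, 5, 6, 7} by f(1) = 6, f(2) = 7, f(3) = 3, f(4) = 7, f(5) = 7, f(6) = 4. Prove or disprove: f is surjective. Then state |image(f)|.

4

No element maps to 1, so f is not surjective.
The image of f is {3, 4, 6, 7}, which has 4 elements.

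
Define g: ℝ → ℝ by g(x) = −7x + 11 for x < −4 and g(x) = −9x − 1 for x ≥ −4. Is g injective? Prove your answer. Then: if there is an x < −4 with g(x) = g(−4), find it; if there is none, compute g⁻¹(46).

Both pieces are strictly decreasing (slopes −7 and −9), so each is injective on its own interval.
The left piece maps (−∞, −4) onto (39, ∞); the right piece maps [−4, ∞) onto (−∞, 35].
These images are disjoint, so no value is attained by both pieces. Hence g is injective.
Because the two images are disjoint, no x < −4 has g(x) = g(−4), so we compute g⁻¹(46): 46 lies in (39, ∞), so solve −7x + 11 = 46: x = (46 − 11)/(−7) = −5.

-5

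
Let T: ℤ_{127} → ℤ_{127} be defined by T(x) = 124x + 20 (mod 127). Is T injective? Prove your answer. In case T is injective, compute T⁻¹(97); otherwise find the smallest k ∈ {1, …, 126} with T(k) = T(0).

Suppose T(s) = T(t) in ℤ_{127}. Then 124s + 20 ≡ 124t + 20 (mod 127), thus 124(s − t) ≡ 0 (mod 127).
Since gcd(124, 127) = 1, 124 is invertible modulo 127, thus s − t ≡ 0 (mod 127), i.e. s = t.
Hence T is injective.
We now compute 124⁻¹ mod 127 explicitly. Euclid's algorithm: 127 = 1·124 + 3, 124 = 41·3 + 1; back-substituting gives 1 = 42·124 − 41·127, so 124⁻¹ ≡ 42 (mod 127).
Since T is injective, we find T⁻¹(97): we need 124x ≡ 97 − 20 ≡ 77 (mod 127). Using 124⁻¹ = 42: x ≡ 42·77 = 3234 = 25·127 + 59, so x = 59.
Check: T(59) = 124·59 + 20 = 7336 = 57·127 + 97 ≡ 97 (mod 127).

59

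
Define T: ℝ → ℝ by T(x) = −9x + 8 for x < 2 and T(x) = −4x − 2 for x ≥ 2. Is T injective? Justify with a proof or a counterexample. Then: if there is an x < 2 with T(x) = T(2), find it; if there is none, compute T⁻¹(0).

8/9

Both pieces are strictly decreasing (slopes −9 and −4), so each is injective on its own interval.
The left piece maps (−∞, 2) onto (−10, ∞); the right piece maps [2, ∞) onto (−∞, −10].
These images are disjoint, so no value is attained by both pieces. So T is injective.
Because the two images are disjoint, no x < 2 has T(x) = T(2), so we compute T⁻¹(0): 0 lies in (−10, ∞), so solve −9x + 8 = 0: x = (0 − 8)/(−9) = 8/9.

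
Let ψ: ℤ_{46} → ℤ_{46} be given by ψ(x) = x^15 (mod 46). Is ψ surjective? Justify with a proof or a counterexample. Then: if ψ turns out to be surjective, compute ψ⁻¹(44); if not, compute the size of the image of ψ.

38

Computing x^15 mod 46 for each x (by repeated squaring, reducing mod 46 at every step), the values ψ(0), ψ(1), …, ψ(45) are: 0, 1, 16, 35, 26, 19, 8, 37, 2, 29, 28, 33, 36, 41, 40, 21, 32, 15, 4, 43, 34, 7, 22, 23, 24, 39, 12, 3, 42, 31, 14, 25, 6, 5, 10, 13, 18, 17, 44, 9, 38, 27, 20, 11, 30, 45.
Every element of ℤ_{46} appears exactly once in this list, so ψ is a bijection, and in particular surjective.
Since ψ is surjective, we read off the preimage of 44 from the same table: ψ(38) = 44, so ψ⁻¹(44) = 38.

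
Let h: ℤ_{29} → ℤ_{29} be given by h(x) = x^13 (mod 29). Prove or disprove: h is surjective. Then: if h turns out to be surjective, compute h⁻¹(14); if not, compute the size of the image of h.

Since 29 is prime, the nonzero elements of ℤ_{29} form a cyclic group of order 28.
As gcd(13, 28) = 1, raising to the 13th power is a bijection on this group: if u^13 ≡ v^13 then (uv^{−1})^13 = 1, and the only element of order dividing gcd(13, 28) = 1 is 1, so u = v.
With h(0) = 0 this makes h injective on all of ℤ_{29}, hence bijective (finite equal-size domain and codomain). In particular h is surjective.
Since h is surjective, we find the preimage of 14. The inverse of x ↦ x^13 on (ℤ_{29})^× is x ↦ x^13, because 13·13 = 169 = 6·28 + 1 ≡ 1 (mod 28) and x^{28} = 1 for x ≠ 0 (Fermat). So h⁻¹(14) = 14^13 mod 29.
Repeated squaring mod 29: 14^1 ≡ 14, 14^2 ≡ 14² = 196 ≡ 22, 14^4 ≡ 22² = 484 ≡ 20, 14^8 ≡ 20² = 400 ≡ 23. Since 13 = 8 + 4 + 1, 14^13 ≡ 23·20·14: 23·20 = 460 ≡ 25, then 25·14 = 350 ≡ 2. So 14^13 ≡ 2 (mod 29).
Hence h⁻¹(14) = 2.

2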